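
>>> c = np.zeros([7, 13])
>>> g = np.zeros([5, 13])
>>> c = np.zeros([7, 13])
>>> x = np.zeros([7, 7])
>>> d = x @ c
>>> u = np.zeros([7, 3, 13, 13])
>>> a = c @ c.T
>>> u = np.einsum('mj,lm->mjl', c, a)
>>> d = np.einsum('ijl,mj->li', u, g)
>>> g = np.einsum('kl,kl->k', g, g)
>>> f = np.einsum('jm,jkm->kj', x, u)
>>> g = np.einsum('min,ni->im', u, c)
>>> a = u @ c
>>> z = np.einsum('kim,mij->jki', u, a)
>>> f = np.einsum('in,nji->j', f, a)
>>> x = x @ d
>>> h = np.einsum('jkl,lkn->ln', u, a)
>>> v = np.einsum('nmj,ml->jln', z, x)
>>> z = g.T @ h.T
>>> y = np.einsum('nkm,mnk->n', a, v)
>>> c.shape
(7, 13)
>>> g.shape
(13, 7)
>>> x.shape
(7, 7)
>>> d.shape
(7, 7)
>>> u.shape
(7, 13, 7)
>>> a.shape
(7, 13, 13)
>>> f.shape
(13,)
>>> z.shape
(7, 7)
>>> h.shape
(7, 13)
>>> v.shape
(13, 7, 13)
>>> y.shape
(7,)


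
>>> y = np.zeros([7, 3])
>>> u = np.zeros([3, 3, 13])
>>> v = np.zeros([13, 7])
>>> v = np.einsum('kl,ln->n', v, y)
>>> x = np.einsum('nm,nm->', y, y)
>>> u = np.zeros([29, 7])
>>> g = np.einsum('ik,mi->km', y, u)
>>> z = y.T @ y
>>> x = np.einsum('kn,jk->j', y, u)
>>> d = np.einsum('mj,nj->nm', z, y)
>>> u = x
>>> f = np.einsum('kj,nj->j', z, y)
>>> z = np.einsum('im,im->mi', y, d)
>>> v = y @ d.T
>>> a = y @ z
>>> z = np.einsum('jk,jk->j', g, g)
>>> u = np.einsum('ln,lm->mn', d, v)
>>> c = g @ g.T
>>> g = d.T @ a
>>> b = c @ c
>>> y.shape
(7, 3)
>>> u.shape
(7, 3)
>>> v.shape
(7, 7)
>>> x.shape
(29,)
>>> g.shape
(3, 7)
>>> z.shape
(3,)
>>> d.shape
(7, 3)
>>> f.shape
(3,)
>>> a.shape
(7, 7)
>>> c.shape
(3, 3)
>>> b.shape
(3, 3)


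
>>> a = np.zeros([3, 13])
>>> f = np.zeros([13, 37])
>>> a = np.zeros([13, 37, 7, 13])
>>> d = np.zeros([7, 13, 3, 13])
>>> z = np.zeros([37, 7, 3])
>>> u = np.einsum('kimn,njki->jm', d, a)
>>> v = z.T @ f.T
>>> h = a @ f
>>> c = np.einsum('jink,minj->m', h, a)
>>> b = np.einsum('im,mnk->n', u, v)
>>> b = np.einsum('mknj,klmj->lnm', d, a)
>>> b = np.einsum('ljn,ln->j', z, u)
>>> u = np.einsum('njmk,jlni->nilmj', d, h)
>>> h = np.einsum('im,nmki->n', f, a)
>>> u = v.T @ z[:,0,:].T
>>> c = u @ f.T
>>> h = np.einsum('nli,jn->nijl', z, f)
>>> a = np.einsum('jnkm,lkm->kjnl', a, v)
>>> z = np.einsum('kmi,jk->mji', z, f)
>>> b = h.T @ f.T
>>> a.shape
(7, 13, 37, 3)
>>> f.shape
(13, 37)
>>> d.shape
(7, 13, 3, 13)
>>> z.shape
(7, 13, 3)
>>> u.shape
(13, 7, 37)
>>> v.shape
(3, 7, 13)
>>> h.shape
(37, 3, 13, 7)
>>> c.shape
(13, 7, 13)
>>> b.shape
(7, 13, 3, 13)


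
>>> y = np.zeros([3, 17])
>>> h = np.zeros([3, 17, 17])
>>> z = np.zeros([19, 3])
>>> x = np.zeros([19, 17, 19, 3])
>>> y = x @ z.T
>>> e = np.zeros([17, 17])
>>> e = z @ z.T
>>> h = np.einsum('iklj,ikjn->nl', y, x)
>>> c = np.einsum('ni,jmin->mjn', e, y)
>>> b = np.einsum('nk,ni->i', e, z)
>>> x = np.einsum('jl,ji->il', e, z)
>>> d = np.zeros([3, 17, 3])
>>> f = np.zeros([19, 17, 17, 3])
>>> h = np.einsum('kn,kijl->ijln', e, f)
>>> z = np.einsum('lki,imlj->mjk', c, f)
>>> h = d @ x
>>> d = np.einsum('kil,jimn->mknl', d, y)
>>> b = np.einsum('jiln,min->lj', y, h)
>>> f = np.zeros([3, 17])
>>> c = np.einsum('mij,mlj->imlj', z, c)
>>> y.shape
(19, 17, 19, 19)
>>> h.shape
(3, 17, 19)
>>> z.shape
(17, 3, 19)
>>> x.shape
(3, 19)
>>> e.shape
(19, 19)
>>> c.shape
(3, 17, 19, 19)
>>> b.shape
(19, 19)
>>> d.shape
(19, 3, 19, 3)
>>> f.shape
(3, 17)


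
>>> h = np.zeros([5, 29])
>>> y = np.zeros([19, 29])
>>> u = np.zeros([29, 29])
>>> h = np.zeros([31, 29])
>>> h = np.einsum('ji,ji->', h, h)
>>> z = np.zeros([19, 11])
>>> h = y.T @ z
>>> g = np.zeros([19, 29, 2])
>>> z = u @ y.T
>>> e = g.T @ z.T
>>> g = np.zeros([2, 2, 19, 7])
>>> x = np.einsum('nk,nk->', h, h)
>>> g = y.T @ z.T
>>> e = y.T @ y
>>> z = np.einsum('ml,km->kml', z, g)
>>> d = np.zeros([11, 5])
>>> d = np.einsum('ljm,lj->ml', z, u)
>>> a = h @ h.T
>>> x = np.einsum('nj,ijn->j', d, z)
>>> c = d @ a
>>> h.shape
(29, 11)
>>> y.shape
(19, 29)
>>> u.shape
(29, 29)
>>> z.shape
(29, 29, 19)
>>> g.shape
(29, 29)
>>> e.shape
(29, 29)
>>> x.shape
(29,)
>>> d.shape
(19, 29)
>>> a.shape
(29, 29)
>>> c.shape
(19, 29)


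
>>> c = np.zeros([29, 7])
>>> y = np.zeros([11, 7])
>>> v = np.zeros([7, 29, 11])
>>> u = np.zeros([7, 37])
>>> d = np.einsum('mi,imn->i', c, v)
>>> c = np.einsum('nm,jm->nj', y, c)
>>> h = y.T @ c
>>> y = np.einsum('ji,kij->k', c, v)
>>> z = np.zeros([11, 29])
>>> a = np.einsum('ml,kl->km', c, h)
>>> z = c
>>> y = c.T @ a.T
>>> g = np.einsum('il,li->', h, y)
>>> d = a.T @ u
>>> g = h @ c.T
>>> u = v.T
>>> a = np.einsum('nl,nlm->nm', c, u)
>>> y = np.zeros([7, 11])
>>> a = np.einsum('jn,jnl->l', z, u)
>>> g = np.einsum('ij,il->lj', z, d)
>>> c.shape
(11, 29)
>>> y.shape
(7, 11)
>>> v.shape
(7, 29, 11)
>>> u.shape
(11, 29, 7)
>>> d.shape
(11, 37)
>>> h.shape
(7, 29)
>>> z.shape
(11, 29)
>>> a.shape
(7,)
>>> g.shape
(37, 29)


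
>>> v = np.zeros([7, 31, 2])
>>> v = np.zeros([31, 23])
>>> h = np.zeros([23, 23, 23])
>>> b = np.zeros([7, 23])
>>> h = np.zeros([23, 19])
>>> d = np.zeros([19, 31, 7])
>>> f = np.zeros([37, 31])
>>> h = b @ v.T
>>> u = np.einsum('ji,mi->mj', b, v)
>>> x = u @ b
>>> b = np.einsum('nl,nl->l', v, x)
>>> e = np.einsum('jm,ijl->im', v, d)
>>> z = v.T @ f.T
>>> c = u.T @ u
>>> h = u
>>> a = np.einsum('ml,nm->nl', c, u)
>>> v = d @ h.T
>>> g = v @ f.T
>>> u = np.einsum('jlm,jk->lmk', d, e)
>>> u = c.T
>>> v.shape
(19, 31, 31)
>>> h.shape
(31, 7)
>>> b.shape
(23,)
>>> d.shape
(19, 31, 7)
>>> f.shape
(37, 31)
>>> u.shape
(7, 7)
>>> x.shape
(31, 23)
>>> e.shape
(19, 23)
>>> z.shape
(23, 37)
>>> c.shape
(7, 7)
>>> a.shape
(31, 7)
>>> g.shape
(19, 31, 37)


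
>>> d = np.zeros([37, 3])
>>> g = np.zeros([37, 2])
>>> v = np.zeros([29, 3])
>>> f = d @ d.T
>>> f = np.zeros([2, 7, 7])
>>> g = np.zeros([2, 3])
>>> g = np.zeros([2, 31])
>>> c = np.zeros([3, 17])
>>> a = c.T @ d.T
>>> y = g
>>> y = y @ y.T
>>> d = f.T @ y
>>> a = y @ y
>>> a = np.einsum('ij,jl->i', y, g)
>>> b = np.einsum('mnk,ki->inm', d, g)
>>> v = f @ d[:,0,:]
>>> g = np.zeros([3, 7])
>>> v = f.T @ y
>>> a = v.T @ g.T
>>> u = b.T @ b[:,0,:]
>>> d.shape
(7, 7, 2)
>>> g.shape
(3, 7)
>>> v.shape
(7, 7, 2)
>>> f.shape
(2, 7, 7)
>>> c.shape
(3, 17)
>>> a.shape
(2, 7, 3)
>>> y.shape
(2, 2)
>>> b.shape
(31, 7, 7)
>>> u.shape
(7, 7, 7)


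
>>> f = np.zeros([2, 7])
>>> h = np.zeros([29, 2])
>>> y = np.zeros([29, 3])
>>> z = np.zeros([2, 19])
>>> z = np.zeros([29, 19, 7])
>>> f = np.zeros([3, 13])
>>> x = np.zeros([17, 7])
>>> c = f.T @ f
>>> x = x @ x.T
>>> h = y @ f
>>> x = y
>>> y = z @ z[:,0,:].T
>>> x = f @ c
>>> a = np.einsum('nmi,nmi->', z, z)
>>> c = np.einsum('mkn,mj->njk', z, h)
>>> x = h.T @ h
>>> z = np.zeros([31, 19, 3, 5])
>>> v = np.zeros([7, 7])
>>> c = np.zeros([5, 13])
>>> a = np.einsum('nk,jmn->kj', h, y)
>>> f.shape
(3, 13)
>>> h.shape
(29, 13)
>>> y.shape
(29, 19, 29)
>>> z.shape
(31, 19, 3, 5)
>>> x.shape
(13, 13)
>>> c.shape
(5, 13)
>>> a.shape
(13, 29)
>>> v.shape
(7, 7)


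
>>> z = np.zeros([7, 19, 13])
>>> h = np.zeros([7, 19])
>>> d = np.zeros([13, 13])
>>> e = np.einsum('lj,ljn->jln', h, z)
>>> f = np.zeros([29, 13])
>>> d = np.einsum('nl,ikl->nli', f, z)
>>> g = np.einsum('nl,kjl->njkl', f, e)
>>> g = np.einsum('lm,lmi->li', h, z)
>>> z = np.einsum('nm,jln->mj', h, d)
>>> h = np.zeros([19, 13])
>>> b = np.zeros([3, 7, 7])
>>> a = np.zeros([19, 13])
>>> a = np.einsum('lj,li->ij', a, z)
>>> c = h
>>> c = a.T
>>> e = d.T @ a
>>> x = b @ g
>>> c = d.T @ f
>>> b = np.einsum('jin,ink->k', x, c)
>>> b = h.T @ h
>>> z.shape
(19, 29)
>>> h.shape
(19, 13)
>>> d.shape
(29, 13, 7)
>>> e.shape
(7, 13, 13)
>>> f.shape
(29, 13)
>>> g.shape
(7, 13)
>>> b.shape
(13, 13)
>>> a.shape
(29, 13)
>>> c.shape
(7, 13, 13)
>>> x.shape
(3, 7, 13)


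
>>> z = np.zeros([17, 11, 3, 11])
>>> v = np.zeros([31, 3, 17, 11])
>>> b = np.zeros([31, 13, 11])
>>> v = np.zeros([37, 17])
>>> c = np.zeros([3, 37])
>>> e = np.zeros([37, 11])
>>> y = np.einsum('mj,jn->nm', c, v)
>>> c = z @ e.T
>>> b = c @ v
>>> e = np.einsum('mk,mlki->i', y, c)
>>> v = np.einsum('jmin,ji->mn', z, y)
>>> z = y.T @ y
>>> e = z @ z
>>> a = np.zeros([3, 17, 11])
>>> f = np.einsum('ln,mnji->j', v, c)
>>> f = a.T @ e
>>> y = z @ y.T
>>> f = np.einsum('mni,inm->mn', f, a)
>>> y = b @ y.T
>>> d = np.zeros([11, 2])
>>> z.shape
(3, 3)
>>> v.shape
(11, 11)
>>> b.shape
(17, 11, 3, 17)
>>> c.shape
(17, 11, 3, 37)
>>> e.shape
(3, 3)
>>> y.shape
(17, 11, 3, 3)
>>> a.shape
(3, 17, 11)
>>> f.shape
(11, 17)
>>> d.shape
(11, 2)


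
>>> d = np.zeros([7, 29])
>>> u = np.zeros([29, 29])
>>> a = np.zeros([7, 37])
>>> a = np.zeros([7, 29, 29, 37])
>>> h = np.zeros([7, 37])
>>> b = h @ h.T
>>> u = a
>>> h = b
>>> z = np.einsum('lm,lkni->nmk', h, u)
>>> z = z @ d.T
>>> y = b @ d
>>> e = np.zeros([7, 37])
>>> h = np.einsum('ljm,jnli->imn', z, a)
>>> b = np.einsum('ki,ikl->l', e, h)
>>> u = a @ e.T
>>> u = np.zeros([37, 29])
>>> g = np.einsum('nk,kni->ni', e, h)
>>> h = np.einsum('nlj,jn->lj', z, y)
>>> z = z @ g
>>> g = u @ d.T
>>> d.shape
(7, 29)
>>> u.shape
(37, 29)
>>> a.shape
(7, 29, 29, 37)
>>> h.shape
(7, 7)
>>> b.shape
(29,)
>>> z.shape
(29, 7, 29)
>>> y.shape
(7, 29)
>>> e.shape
(7, 37)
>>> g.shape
(37, 7)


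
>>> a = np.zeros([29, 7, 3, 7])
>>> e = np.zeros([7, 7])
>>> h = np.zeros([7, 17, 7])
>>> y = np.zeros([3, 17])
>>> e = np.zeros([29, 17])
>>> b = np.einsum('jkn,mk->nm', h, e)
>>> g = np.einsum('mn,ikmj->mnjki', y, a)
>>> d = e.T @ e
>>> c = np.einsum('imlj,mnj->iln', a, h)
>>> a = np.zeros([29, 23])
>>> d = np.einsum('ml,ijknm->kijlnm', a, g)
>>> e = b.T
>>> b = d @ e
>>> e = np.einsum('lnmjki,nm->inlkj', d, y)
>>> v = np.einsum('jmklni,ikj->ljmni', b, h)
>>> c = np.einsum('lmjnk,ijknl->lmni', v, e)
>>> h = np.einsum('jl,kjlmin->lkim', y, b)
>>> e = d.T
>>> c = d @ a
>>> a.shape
(29, 23)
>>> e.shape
(29, 7, 23, 17, 3, 7)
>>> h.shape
(17, 7, 7, 23)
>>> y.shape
(3, 17)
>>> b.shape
(7, 3, 17, 23, 7, 7)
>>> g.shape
(3, 17, 7, 7, 29)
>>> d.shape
(7, 3, 17, 23, 7, 29)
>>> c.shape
(7, 3, 17, 23, 7, 23)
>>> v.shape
(23, 7, 3, 7, 7)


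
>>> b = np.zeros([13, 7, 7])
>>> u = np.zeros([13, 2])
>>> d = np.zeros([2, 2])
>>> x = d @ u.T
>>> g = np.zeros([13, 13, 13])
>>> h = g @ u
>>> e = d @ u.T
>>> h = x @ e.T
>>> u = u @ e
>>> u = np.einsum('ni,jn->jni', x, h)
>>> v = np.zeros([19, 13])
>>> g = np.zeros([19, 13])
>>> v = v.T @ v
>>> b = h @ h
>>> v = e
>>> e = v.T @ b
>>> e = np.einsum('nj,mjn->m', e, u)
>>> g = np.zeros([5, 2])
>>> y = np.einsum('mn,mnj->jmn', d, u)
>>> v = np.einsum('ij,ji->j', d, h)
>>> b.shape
(2, 2)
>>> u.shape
(2, 2, 13)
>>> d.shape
(2, 2)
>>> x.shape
(2, 13)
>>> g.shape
(5, 2)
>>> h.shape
(2, 2)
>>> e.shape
(2,)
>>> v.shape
(2,)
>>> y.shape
(13, 2, 2)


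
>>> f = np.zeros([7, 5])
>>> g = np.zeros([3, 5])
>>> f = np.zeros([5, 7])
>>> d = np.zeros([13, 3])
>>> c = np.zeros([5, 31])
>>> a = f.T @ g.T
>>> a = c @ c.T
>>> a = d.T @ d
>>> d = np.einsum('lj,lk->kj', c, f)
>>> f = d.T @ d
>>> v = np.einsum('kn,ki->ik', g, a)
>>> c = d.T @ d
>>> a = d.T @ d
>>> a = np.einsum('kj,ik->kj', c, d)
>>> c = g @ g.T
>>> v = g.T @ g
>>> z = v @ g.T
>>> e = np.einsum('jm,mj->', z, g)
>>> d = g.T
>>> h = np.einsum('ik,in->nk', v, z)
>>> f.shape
(31, 31)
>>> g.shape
(3, 5)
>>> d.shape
(5, 3)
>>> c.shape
(3, 3)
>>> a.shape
(31, 31)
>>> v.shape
(5, 5)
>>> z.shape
(5, 3)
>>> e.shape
()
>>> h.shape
(3, 5)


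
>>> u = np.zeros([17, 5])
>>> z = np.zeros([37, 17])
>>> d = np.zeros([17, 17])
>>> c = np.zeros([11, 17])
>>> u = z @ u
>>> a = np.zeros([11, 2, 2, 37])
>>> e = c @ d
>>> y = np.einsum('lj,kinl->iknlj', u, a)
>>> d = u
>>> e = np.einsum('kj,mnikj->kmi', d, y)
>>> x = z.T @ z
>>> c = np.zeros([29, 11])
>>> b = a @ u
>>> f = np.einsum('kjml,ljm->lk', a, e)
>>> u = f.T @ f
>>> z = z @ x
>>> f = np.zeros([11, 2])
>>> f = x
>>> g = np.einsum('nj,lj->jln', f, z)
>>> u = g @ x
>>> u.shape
(17, 37, 17)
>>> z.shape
(37, 17)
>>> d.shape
(37, 5)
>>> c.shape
(29, 11)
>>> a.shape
(11, 2, 2, 37)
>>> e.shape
(37, 2, 2)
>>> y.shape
(2, 11, 2, 37, 5)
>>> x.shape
(17, 17)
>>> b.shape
(11, 2, 2, 5)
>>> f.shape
(17, 17)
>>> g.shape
(17, 37, 17)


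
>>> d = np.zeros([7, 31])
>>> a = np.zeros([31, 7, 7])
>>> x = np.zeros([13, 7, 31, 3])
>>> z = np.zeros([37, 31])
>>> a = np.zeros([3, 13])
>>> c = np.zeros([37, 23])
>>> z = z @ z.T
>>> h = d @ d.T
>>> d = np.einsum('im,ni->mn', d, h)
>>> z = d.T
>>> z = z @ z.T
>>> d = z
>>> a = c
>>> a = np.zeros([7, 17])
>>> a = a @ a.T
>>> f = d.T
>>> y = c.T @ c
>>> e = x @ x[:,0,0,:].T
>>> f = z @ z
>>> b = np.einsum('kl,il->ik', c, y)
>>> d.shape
(7, 7)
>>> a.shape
(7, 7)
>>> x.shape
(13, 7, 31, 3)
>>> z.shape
(7, 7)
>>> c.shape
(37, 23)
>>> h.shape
(7, 7)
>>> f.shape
(7, 7)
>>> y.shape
(23, 23)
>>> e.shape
(13, 7, 31, 13)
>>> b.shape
(23, 37)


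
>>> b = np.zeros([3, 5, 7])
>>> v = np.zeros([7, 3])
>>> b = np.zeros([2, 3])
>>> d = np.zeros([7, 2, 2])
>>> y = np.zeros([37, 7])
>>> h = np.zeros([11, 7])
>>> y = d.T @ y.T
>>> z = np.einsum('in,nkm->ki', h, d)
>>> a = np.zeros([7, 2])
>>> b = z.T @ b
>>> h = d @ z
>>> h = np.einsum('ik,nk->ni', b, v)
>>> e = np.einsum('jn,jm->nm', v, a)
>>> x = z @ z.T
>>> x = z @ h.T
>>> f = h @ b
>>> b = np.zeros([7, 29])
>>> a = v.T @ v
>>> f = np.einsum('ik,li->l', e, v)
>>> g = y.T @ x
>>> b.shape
(7, 29)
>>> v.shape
(7, 3)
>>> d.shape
(7, 2, 2)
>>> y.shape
(2, 2, 37)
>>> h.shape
(7, 11)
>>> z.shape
(2, 11)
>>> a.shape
(3, 3)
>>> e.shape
(3, 2)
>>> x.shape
(2, 7)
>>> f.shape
(7,)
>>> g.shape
(37, 2, 7)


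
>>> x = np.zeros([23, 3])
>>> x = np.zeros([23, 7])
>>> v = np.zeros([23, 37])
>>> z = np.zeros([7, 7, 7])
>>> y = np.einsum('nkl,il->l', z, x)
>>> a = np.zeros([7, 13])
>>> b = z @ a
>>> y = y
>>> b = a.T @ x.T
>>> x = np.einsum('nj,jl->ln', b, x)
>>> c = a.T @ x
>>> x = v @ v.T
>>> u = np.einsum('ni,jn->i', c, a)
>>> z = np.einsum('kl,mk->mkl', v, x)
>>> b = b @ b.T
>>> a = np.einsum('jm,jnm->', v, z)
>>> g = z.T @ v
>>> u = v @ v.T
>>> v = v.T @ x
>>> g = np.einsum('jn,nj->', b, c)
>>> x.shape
(23, 23)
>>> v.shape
(37, 23)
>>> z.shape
(23, 23, 37)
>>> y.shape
(7,)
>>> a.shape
()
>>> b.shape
(13, 13)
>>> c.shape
(13, 13)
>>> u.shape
(23, 23)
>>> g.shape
()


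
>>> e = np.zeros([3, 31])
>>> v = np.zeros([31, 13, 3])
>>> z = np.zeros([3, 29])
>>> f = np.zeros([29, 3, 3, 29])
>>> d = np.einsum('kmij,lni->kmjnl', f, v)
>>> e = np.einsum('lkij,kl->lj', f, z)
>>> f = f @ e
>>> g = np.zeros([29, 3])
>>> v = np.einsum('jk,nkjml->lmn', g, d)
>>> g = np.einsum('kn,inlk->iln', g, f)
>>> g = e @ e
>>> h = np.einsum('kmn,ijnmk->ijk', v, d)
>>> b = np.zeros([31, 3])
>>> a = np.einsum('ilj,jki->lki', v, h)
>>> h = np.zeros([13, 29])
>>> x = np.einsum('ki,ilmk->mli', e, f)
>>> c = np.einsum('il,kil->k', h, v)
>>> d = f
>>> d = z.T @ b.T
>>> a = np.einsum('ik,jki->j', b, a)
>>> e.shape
(29, 29)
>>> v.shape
(31, 13, 29)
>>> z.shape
(3, 29)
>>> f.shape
(29, 3, 3, 29)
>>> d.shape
(29, 31)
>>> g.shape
(29, 29)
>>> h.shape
(13, 29)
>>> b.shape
(31, 3)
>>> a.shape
(13,)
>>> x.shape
(3, 3, 29)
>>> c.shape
(31,)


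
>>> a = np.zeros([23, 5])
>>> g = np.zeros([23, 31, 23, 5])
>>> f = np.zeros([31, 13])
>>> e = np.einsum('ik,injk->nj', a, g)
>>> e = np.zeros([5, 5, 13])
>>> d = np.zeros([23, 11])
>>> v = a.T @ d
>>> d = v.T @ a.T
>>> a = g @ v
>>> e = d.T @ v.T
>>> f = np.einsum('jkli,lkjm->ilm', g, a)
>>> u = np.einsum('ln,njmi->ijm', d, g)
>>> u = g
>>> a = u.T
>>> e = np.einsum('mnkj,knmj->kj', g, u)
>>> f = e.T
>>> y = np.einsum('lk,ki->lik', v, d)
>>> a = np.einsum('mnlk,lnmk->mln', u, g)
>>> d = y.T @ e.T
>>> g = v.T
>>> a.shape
(23, 23, 31)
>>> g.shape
(11, 5)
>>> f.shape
(5, 23)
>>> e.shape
(23, 5)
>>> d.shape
(11, 23, 23)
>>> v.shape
(5, 11)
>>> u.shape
(23, 31, 23, 5)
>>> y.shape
(5, 23, 11)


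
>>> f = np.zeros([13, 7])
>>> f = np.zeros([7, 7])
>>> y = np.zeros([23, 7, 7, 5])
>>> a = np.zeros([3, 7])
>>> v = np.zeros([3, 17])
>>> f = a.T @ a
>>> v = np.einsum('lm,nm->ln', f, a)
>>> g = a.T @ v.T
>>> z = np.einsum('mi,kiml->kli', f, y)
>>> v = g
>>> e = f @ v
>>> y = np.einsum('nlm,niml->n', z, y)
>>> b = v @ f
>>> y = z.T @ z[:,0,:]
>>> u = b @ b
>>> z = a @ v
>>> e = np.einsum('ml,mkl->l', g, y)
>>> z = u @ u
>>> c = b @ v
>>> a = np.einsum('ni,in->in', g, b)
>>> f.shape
(7, 7)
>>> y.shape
(7, 5, 7)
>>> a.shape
(7, 7)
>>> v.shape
(7, 7)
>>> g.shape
(7, 7)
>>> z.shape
(7, 7)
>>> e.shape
(7,)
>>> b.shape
(7, 7)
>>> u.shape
(7, 7)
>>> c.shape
(7, 7)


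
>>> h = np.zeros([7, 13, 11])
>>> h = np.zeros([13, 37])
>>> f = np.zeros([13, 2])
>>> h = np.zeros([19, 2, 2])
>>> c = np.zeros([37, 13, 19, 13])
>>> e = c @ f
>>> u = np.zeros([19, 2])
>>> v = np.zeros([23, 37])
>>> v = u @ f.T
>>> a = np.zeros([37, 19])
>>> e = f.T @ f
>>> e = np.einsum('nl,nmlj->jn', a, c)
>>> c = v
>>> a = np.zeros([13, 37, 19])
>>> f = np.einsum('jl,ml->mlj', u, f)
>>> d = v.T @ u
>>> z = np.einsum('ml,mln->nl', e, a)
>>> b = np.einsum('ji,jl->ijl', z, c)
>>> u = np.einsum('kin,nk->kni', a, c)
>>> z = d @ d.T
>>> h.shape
(19, 2, 2)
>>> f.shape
(13, 2, 19)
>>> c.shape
(19, 13)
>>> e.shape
(13, 37)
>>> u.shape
(13, 19, 37)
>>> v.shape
(19, 13)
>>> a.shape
(13, 37, 19)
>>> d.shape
(13, 2)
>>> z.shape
(13, 13)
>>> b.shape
(37, 19, 13)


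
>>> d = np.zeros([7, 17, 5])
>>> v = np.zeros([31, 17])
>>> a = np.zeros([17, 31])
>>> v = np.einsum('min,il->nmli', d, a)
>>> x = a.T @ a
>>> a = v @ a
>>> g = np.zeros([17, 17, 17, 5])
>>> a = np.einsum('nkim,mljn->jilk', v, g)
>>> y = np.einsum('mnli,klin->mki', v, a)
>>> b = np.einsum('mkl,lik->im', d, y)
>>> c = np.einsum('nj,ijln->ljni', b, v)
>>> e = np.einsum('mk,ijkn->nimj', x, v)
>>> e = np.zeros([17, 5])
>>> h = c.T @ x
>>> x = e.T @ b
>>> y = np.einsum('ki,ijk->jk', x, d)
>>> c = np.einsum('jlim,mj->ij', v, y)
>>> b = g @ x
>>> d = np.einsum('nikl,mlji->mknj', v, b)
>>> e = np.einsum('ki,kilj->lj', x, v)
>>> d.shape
(17, 31, 5, 17)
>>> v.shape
(5, 7, 31, 17)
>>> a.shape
(17, 31, 17, 7)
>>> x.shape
(5, 7)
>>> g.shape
(17, 17, 17, 5)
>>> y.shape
(17, 5)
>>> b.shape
(17, 17, 17, 7)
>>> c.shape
(31, 5)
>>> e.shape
(31, 17)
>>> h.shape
(5, 17, 7, 31)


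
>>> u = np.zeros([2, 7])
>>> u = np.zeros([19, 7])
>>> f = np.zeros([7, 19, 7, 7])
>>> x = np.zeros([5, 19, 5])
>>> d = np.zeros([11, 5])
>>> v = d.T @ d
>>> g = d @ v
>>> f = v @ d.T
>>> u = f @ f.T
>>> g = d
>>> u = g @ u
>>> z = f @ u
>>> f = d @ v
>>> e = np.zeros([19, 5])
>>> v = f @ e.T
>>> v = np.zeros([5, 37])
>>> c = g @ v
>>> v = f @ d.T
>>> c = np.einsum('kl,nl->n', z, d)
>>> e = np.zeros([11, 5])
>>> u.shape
(11, 5)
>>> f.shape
(11, 5)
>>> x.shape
(5, 19, 5)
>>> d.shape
(11, 5)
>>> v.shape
(11, 11)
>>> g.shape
(11, 5)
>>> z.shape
(5, 5)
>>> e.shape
(11, 5)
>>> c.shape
(11,)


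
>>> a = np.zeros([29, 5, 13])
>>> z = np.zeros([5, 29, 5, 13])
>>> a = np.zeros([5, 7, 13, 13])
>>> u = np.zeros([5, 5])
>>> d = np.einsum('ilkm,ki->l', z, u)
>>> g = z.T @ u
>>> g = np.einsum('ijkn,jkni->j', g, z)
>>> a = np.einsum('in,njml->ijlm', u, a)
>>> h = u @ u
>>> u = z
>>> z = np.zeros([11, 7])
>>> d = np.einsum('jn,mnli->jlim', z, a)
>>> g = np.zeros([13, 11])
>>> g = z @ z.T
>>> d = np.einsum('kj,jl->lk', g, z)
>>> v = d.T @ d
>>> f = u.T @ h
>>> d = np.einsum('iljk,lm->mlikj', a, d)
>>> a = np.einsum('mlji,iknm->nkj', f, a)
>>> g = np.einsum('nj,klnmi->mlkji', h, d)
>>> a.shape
(13, 7, 29)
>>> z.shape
(11, 7)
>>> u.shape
(5, 29, 5, 13)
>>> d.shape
(11, 7, 5, 13, 13)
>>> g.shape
(13, 7, 11, 5, 13)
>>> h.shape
(5, 5)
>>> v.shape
(11, 11)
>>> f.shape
(13, 5, 29, 5)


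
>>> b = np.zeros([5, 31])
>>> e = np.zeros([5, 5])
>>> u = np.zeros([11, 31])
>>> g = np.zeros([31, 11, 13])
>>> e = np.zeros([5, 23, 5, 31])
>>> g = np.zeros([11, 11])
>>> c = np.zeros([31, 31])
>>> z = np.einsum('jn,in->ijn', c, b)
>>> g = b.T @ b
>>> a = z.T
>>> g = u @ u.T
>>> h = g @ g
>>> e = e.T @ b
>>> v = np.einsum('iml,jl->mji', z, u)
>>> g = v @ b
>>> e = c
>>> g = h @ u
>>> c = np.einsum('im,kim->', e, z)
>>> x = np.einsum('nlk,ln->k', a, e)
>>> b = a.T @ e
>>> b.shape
(5, 31, 31)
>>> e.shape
(31, 31)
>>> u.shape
(11, 31)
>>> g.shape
(11, 31)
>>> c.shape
()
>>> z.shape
(5, 31, 31)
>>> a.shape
(31, 31, 5)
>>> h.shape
(11, 11)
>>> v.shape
(31, 11, 5)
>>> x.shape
(5,)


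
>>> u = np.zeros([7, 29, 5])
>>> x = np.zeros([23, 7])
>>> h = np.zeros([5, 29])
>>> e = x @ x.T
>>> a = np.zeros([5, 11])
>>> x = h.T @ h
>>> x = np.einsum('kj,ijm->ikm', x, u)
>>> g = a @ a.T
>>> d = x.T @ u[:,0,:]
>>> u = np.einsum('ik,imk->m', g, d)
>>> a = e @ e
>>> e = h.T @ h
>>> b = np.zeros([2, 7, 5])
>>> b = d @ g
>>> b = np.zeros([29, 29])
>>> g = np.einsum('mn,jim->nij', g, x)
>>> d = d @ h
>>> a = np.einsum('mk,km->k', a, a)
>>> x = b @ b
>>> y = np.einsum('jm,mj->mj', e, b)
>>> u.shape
(29,)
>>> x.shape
(29, 29)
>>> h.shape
(5, 29)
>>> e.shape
(29, 29)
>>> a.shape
(23,)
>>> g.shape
(5, 29, 7)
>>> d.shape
(5, 29, 29)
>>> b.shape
(29, 29)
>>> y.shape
(29, 29)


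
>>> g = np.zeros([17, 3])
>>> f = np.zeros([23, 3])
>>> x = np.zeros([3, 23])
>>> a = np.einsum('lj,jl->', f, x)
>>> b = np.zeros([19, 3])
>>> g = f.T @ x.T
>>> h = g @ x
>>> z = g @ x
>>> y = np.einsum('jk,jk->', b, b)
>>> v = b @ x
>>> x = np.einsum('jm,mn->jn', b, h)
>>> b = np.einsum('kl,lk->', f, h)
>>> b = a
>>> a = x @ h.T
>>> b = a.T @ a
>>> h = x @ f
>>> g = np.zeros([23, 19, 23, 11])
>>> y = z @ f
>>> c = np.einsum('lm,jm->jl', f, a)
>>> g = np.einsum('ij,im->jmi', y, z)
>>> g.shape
(3, 23, 3)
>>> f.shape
(23, 3)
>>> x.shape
(19, 23)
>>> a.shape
(19, 3)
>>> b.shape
(3, 3)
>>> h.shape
(19, 3)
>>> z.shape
(3, 23)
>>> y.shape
(3, 3)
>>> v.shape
(19, 23)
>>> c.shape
(19, 23)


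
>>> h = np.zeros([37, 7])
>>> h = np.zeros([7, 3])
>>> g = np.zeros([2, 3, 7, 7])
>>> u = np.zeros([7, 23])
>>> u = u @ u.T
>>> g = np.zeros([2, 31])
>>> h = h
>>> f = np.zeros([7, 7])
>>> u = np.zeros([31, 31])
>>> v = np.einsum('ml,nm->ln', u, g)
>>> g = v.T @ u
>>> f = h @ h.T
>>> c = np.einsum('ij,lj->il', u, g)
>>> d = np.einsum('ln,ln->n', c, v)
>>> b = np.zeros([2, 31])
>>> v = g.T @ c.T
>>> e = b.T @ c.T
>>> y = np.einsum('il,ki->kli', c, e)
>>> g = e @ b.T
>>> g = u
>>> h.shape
(7, 3)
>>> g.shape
(31, 31)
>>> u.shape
(31, 31)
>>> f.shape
(7, 7)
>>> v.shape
(31, 31)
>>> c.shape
(31, 2)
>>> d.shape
(2,)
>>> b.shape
(2, 31)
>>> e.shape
(31, 31)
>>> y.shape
(31, 2, 31)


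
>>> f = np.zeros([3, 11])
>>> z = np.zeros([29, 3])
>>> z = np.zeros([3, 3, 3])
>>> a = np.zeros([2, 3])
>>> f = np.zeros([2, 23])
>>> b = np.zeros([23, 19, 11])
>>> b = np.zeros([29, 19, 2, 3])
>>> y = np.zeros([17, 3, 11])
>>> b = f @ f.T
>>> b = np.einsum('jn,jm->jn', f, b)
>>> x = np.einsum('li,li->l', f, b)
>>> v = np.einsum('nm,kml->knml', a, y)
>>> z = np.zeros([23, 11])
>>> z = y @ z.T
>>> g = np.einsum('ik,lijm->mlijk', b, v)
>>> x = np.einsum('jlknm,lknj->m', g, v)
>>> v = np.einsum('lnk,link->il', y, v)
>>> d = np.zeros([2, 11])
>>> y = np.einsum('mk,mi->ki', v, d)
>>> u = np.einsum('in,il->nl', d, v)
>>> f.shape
(2, 23)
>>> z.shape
(17, 3, 23)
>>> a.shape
(2, 3)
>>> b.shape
(2, 23)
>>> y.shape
(17, 11)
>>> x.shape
(23,)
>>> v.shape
(2, 17)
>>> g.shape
(11, 17, 2, 3, 23)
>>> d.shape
(2, 11)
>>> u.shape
(11, 17)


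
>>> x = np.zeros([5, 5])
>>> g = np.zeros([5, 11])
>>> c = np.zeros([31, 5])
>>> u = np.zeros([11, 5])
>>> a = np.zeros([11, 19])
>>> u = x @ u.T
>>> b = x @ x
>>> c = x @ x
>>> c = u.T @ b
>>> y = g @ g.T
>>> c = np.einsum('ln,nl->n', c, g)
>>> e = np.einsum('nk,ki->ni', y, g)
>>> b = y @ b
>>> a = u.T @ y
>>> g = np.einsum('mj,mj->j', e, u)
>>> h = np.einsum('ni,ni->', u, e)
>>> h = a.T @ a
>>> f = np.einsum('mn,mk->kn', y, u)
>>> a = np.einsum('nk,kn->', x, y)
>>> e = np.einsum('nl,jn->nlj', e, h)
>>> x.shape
(5, 5)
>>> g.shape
(11,)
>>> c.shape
(5,)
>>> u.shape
(5, 11)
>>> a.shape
()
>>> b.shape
(5, 5)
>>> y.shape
(5, 5)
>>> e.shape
(5, 11, 5)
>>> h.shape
(5, 5)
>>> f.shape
(11, 5)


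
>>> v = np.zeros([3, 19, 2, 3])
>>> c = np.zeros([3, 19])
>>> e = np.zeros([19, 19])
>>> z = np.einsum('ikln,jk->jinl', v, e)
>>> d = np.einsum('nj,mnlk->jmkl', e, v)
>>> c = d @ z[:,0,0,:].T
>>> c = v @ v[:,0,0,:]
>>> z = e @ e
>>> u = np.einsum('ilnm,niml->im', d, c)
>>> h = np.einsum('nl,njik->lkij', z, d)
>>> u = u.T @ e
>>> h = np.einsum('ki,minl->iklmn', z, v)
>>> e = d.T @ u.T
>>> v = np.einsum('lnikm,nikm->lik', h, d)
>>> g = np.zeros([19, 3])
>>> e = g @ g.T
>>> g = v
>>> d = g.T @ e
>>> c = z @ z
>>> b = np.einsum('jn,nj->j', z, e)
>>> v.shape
(19, 3, 3)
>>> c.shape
(19, 19)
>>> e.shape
(19, 19)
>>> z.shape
(19, 19)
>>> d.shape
(3, 3, 19)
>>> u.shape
(2, 19)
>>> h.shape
(19, 19, 3, 3, 2)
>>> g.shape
(19, 3, 3)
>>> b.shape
(19,)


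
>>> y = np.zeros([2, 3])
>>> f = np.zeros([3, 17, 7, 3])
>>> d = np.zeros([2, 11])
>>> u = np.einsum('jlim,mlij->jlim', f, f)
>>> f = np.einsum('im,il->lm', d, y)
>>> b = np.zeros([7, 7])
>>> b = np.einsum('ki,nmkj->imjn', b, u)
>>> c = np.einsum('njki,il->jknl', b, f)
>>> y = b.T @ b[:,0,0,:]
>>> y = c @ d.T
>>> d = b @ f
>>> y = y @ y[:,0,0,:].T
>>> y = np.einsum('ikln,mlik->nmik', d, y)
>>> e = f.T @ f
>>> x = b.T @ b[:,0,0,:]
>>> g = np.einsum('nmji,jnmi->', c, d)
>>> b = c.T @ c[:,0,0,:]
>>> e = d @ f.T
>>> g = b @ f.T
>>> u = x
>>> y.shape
(11, 17, 7, 17)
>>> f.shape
(3, 11)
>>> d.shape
(7, 17, 3, 11)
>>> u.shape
(3, 3, 17, 3)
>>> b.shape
(11, 7, 3, 11)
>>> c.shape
(17, 3, 7, 11)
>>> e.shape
(7, 17, 3, 3)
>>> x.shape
(3, 3, 17, 3)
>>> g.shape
(11, 7, 3, 3)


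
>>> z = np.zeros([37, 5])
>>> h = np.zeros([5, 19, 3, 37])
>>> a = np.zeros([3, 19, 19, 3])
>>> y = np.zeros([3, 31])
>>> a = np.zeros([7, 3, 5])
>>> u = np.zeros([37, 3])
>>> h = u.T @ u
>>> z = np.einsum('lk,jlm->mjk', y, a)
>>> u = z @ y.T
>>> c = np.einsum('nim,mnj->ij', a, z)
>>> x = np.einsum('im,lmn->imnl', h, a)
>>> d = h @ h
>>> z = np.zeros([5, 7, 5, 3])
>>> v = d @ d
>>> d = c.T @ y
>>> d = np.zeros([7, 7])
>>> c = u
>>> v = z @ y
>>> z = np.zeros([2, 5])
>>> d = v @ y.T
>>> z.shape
(2, 5)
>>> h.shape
(3, 3)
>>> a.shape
(7, 3, 5)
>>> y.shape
(3, 31)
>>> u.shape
(5, 7, 3)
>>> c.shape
(5, 7, 3)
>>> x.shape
(3, 3, 5, 7)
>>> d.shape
(5, 7, 5, 3)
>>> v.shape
(5, 7, 5, 31)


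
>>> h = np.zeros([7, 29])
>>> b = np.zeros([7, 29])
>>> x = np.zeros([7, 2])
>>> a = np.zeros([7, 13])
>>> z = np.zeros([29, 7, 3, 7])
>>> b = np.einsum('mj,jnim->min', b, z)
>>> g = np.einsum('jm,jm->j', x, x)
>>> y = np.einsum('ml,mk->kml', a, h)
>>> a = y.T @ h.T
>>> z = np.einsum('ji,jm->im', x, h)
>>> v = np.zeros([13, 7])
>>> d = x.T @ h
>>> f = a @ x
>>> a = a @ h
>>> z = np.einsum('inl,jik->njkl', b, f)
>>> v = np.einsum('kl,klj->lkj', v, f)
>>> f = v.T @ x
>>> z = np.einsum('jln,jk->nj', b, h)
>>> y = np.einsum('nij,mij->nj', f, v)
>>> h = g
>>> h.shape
(7,)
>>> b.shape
(7, 3, 7)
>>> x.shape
(7, 2)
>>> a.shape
(13, 7, 29)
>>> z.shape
(7, 7)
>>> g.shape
(7,)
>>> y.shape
(2, 2)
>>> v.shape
(7, 13, 2)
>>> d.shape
(2, 29)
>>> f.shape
(2, 13, 2)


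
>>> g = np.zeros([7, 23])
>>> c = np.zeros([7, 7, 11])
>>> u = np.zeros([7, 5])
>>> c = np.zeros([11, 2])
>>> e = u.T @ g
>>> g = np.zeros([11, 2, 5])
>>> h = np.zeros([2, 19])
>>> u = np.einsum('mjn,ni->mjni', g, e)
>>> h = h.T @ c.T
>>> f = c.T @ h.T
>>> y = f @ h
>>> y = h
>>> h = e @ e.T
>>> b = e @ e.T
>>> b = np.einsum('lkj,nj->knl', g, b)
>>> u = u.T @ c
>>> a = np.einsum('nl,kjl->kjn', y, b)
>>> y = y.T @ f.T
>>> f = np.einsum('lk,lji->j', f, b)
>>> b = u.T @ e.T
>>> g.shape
(11, 2, 5)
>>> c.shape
(11, 2)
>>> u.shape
(23, 5, 2, 2)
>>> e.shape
(5, 23)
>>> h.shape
(5, 5)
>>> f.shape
(5,)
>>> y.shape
(11, 2)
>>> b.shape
(2, 2, 5, 5)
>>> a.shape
(2, 5, 19)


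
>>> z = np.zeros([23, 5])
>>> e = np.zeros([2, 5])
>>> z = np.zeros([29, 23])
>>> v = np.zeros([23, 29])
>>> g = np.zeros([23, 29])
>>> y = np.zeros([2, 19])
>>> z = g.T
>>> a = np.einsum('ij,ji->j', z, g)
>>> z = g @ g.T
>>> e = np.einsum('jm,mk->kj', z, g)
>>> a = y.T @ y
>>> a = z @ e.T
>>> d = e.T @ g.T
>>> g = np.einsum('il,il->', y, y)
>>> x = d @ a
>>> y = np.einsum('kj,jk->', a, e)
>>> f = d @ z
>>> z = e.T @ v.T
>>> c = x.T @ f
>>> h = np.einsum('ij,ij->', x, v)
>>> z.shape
(23, 23)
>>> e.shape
(29, 23)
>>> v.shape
(23, 29)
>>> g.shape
()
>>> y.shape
()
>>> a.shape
(23, 29)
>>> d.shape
(23, 23)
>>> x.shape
(23, 29)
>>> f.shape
(23, 23)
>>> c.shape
(29, 23)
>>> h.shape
()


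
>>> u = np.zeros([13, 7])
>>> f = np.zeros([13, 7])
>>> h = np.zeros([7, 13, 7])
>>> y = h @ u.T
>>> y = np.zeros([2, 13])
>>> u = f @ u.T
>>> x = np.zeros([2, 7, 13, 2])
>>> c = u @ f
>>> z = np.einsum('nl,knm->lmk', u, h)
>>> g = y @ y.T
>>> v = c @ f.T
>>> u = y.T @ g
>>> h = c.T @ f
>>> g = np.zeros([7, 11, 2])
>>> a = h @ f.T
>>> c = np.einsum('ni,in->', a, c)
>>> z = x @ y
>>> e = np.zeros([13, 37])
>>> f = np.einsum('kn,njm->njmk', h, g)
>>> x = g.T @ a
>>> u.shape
(13, 2)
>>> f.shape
(7, 11, 2, 7)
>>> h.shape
(7, 7)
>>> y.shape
(2, 13)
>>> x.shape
(2, 11, 13)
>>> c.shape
()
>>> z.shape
(2, 7, 13, 13)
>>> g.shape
(7, 11, 2)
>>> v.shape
(13, 13)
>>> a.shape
(7, 13)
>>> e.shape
(13, 37)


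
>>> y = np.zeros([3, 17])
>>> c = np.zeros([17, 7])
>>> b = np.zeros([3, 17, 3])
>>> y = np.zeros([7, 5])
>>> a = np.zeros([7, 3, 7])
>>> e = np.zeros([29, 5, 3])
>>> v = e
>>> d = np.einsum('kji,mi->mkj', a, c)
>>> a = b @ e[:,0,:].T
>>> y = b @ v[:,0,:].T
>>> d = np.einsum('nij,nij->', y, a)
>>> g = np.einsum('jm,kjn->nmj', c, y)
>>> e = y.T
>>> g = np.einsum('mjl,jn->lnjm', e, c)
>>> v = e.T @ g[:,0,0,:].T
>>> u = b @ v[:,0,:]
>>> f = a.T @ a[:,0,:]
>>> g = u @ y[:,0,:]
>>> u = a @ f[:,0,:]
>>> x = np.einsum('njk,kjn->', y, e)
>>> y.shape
(3, 17, 29)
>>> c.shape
(17, 7)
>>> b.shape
(3, 17, 3)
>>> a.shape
(3, 17, 29)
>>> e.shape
(29, 17, 3)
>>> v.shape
(3, 17, 3)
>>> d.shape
()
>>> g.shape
(3, 17, 29)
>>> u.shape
(3, 17, 29)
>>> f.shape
(29, 17, 29)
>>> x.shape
()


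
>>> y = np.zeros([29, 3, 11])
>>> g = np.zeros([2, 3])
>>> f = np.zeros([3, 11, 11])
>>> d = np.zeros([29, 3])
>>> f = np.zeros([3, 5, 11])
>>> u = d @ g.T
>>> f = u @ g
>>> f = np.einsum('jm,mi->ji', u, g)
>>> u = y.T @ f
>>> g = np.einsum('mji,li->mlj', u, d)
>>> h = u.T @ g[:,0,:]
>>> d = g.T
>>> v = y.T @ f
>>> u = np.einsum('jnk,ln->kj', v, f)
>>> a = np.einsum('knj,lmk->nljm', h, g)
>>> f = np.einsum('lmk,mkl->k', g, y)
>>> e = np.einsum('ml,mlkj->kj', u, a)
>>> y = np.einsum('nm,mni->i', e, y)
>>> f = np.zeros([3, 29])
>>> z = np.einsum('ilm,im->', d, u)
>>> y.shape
(11,)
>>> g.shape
(11, 29, 3)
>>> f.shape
(3, 29)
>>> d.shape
(3, 29, 11)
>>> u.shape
(3, 11)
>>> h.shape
(3, 3, 3)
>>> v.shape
(11, 3, 3)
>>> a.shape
(3, 11, 3, 29)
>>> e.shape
(3, 29)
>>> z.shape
()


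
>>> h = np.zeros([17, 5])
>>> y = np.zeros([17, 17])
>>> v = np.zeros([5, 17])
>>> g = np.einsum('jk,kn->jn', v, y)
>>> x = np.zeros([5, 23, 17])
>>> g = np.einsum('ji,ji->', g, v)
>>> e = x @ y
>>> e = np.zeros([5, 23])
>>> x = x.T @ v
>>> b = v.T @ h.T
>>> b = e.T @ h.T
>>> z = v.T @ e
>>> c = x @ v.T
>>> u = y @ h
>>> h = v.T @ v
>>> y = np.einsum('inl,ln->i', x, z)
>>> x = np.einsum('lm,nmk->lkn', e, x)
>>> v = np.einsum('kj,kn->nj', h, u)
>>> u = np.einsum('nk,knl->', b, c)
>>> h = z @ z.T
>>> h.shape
(17, 17)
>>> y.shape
(17,)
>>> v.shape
(5, 17)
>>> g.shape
()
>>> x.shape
(5, 17, 17)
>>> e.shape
(5, 23)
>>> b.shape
(23, 17)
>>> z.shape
(17, 23)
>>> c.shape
(17, 23, 5)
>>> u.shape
()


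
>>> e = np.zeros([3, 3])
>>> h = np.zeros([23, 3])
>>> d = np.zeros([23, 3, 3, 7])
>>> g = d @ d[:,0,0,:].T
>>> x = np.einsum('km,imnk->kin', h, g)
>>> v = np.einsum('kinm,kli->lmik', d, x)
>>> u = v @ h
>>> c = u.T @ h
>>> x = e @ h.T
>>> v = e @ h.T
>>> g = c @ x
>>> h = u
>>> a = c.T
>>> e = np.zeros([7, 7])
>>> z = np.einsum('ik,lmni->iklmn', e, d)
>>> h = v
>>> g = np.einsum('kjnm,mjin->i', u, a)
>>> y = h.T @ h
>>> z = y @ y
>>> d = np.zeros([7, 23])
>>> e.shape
(7, 7)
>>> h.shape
(3, 23)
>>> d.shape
(7, 23)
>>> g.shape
(3,)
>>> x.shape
(3, 23)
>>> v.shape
(3, 23)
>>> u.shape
(23, 7, 3, 3)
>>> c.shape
(3, 3, 7, 3)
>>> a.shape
(3, 7, 3, 3)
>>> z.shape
(23, 23)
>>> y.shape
(23, 23)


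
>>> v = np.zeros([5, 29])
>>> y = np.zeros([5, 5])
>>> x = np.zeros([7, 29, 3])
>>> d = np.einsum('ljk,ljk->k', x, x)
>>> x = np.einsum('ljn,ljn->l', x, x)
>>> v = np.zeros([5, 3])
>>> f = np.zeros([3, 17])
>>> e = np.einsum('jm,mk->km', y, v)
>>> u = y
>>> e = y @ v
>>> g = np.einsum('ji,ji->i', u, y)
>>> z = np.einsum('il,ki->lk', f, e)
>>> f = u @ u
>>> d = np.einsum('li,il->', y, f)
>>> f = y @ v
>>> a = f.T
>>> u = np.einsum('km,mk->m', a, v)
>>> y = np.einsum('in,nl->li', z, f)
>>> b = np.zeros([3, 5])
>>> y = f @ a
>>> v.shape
(5, 3)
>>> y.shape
(5, 5)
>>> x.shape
(7,)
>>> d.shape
()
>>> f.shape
(5, 3)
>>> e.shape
(5, 3)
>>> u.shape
(5,)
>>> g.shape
(5,)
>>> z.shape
(17, 5)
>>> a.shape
(3, 5)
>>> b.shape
(3, 5)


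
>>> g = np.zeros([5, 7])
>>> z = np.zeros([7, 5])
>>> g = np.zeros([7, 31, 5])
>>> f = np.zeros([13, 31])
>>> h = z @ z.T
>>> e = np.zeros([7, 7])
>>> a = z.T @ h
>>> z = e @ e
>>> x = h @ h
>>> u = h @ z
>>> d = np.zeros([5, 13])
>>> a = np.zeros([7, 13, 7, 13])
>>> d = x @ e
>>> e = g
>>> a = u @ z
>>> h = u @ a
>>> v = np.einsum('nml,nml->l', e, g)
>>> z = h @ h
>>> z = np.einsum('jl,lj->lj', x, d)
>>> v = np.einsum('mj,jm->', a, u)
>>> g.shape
(7, 31, 5)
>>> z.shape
(7, 7)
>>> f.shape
(13, 31)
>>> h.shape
(7, 7)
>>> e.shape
(7, 31, 5)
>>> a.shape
(7, 7)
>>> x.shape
(7, 7)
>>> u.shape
(7, 7)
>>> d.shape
(7, 7)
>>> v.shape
()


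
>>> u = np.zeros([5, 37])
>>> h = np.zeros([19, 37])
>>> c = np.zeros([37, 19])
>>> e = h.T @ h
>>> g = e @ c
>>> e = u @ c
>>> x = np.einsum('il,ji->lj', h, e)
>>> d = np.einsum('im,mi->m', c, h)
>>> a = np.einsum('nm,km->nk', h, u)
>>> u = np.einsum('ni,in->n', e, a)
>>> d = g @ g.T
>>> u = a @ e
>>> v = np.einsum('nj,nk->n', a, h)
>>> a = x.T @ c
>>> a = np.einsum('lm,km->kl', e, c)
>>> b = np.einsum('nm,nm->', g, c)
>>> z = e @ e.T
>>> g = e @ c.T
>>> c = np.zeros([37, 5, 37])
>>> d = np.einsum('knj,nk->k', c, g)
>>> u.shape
(19, 19)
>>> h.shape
(19, 37)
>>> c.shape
(37, 5, 37)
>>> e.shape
(5, 19)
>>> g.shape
(5, 37)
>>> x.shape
(37, 5)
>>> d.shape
(37,)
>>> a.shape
(37, 5)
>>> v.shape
(19,)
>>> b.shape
()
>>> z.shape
(5, 5)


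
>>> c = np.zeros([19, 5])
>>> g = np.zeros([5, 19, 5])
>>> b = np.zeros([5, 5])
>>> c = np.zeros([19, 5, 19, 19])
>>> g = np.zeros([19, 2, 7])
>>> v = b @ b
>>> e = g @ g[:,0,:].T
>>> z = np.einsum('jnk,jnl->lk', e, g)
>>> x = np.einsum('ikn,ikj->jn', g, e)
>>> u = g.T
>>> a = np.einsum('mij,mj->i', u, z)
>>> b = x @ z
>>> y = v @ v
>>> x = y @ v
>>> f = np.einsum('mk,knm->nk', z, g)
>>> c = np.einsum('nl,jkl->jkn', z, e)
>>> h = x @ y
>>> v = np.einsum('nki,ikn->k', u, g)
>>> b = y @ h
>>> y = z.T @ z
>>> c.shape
(19, 2, 7)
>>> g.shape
(19, 2, 7)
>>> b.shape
(5, 5)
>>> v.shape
(2,)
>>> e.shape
(19, 2, 19)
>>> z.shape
(7, 19)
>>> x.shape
(5, 5)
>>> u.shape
(7, 2, 19)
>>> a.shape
(2,)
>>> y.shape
(19, 19)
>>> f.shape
(2, 19)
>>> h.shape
(5, 5)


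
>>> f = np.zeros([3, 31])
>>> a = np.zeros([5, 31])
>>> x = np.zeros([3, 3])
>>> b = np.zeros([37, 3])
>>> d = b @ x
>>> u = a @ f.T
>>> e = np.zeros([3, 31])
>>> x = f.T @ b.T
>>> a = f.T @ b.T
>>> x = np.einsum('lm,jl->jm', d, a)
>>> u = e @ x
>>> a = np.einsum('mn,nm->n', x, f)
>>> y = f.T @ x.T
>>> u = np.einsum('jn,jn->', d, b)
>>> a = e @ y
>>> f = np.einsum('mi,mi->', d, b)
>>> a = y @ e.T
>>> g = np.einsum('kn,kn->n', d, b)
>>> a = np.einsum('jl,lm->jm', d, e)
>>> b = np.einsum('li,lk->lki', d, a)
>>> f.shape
()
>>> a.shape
(37, 31)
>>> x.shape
(31, 3)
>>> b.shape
(37, 31, 3)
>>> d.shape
(37, 3)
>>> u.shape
()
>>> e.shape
(3, 31)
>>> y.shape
(31, 31)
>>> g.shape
(3,)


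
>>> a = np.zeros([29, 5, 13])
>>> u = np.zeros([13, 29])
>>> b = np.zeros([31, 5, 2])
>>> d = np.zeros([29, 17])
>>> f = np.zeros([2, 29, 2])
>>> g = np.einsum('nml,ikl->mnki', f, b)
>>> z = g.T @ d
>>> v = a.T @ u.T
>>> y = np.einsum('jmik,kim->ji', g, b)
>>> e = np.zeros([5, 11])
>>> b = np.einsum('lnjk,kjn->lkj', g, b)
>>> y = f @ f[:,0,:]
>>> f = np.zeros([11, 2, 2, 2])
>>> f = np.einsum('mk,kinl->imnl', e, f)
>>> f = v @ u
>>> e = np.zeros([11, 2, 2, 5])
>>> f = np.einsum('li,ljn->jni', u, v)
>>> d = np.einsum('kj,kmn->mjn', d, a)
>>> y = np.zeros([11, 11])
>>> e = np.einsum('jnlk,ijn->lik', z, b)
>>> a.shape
(29, 5, 13)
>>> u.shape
(13, 29)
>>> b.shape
(29, 31, 5)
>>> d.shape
(5, 17, 13)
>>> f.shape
(5, 13, 29)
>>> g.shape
(29, 2, 5, 31)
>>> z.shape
(31, 5, 2, 17)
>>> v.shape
(13, 5, 13)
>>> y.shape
(11, 11)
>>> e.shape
(2, 29, 17)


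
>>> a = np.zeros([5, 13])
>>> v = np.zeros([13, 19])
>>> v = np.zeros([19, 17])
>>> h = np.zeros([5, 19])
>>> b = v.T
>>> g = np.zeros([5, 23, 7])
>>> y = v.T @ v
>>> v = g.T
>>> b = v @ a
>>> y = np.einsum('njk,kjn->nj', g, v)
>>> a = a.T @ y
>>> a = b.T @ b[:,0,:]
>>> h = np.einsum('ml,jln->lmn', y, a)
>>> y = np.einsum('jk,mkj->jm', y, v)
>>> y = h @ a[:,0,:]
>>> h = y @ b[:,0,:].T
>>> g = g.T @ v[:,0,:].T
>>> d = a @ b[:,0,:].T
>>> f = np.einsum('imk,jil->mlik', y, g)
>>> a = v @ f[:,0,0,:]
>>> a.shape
(7, 23, 13)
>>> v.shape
(7, 23, 5)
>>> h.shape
(23, 5, 7)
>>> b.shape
(7, 23, 13)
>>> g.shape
(7, 23, 7)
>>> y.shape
(23, 5, 13)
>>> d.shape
(13, 23, 7)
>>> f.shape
(5, 7, 23, 13)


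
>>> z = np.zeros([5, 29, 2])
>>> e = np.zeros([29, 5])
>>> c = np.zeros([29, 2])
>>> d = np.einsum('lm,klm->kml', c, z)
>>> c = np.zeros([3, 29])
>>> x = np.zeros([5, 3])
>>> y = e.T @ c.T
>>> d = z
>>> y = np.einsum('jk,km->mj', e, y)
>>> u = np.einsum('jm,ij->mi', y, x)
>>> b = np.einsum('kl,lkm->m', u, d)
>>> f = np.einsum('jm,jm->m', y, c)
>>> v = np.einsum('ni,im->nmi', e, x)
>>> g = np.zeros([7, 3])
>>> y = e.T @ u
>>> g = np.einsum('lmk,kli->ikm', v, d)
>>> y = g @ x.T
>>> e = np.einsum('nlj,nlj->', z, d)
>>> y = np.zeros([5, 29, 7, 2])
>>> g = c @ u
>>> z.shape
(5, 29, 2)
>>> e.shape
()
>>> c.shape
(3, 29)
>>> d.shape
(5, 29, 2)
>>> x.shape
(5, 3)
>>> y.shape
(5, 29, 7, 2)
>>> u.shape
(29, 5)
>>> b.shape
(2,)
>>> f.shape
(29,)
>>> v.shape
(29, 3, 5)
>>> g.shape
(3, 5)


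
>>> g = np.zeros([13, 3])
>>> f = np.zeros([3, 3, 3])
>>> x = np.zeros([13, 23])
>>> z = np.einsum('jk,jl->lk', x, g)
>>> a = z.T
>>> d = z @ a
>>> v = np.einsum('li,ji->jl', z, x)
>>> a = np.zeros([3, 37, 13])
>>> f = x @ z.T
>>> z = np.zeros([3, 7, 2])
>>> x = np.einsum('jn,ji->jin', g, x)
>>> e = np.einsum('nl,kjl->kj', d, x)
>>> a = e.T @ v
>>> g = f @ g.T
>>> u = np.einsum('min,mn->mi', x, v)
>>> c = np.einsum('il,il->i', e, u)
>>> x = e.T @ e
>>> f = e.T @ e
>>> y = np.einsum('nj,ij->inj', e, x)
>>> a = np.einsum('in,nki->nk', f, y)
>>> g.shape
(13, 13)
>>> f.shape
(23, 23)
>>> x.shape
(23, 23)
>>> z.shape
(3, 7, 2)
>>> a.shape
(23, 13)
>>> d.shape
(3, 3)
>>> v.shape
(13, 3)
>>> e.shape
(13, 23)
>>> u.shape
(13, 23)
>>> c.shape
(13,)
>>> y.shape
(23, 13, 23)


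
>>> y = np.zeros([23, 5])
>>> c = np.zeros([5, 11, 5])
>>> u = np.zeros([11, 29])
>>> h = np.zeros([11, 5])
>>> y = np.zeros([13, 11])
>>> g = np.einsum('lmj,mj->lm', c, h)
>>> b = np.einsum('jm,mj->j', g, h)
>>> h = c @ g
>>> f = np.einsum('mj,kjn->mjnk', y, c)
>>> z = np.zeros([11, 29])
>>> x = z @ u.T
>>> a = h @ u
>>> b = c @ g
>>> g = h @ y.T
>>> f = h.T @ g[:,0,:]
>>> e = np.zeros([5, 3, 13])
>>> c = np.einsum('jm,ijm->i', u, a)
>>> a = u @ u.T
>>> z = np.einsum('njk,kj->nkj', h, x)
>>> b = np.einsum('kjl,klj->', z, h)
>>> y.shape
(13, 11)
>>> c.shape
(5,)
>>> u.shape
(11, 29)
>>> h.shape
(5, 11, 11)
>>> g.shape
(5, 11, 13)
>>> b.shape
()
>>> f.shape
(11, 11, 13)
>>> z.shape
(5, 11, 11)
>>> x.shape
(11, 11)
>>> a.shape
(11, 11)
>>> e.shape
(5, 3, 13)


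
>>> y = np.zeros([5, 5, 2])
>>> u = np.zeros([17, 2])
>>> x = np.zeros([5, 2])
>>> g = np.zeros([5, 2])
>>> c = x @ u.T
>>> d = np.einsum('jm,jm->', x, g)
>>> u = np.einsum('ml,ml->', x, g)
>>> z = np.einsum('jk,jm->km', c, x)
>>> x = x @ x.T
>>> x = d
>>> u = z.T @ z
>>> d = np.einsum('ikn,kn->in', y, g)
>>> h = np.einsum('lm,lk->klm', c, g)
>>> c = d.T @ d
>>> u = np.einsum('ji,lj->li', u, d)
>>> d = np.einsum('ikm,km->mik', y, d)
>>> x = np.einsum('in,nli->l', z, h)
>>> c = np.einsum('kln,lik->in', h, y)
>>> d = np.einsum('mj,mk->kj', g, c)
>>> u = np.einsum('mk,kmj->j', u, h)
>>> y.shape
(5, 5, 2)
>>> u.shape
(17,)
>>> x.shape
(5,)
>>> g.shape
(5, 2)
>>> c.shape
(5, 17)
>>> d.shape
(17, 2)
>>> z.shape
(17, 2)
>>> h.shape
(2, 5, 17)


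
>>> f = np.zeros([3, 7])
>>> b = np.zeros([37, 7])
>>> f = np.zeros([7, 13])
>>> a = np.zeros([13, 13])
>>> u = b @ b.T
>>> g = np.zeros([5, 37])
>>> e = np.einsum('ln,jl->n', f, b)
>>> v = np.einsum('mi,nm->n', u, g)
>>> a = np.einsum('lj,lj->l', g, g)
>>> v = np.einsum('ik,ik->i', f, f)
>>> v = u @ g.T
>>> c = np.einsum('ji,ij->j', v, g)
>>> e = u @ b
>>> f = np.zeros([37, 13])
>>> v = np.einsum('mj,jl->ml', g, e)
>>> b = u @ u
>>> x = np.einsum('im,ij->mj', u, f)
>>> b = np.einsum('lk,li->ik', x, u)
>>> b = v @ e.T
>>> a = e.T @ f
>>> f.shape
(37, 13)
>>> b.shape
(5, 37)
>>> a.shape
(7, 13)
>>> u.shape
(37, 37)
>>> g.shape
(5, 37)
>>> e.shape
(37, 7)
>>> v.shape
(5, 7)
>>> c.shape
(37,)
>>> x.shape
(37, 13)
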